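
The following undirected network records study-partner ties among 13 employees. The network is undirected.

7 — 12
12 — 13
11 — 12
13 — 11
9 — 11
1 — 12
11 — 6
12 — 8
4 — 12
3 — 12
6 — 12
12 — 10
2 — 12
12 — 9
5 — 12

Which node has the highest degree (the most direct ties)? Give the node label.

12

Degrees — 1:1, 2:1, 3:1, 4:1, 5:1, 6:2, 7:1, 8:1, 9:2, 10:1, 11:4, 12:12, 13:2.
The maximum is 12, attained only by 12.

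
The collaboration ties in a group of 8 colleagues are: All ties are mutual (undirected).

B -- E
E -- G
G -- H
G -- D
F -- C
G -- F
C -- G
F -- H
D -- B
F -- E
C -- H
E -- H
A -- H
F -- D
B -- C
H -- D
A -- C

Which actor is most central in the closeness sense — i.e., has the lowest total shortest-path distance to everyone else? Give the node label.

Farness (sum of distances to all others) for each node — A:12, B:11, C:9, D:10, E:10, F:9, G:9, H:8.
The smallest farness is 8, for H, so H has the highest closeness.

H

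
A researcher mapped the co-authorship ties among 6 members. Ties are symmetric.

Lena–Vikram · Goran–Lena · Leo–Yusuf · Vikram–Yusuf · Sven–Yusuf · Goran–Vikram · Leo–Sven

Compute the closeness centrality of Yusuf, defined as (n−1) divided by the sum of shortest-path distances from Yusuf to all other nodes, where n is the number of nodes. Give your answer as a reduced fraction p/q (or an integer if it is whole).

5/7

Distances from Yusuf: Goran:2, Lena:2, Leo:1, Sven:1, Vikram:1. Sum = 7.
n = 6, so closeness = 5/7.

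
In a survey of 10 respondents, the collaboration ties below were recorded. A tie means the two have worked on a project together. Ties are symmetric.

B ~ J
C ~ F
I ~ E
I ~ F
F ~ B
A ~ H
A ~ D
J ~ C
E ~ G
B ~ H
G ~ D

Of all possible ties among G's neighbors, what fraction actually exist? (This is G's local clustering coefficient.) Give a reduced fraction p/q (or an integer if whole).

G's neighbors: D and E (k = 2).
Possible neighbor pairs: C(2,2) = 1. Edges among them: none → e = 0.
Clustering(G) = 0/1.

0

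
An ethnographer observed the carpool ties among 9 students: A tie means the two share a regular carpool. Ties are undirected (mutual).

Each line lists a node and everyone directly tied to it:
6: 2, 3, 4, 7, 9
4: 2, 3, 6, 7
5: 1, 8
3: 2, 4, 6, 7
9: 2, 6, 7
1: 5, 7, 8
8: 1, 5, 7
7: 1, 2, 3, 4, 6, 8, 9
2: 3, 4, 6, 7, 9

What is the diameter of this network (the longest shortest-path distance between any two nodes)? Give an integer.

Eccentricity of each node (its greatest distance to any other): 1:2, 2:3, 3:3, 4:3, 5:3, 6:3, 7:2, 8:2, 9:3.
The maximum eccentricity is 3, realized for instance by the pair 9–5 via 9 – 7 – 8 – 5. So the diameter is 3.

3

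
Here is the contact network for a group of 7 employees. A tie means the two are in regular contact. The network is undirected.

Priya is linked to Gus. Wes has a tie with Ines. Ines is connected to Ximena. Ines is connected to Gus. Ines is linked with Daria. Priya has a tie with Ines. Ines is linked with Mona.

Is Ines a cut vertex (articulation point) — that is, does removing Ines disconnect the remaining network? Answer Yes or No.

Yes

Removing Ines leaves {Gus and Priya} with no path to {Daria}, so the network splits into 5 components. Ines is a cut vertex.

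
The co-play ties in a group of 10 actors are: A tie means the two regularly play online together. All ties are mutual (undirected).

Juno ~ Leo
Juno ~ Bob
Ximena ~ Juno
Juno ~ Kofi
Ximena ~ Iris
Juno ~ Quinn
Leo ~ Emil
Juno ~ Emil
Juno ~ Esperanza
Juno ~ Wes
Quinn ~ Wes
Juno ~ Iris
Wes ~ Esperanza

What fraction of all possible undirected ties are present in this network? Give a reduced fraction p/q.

13/45

There are 13 edges and 10 nodes, so the maximum possible is C(10,2) = 45.
Density = 13/45.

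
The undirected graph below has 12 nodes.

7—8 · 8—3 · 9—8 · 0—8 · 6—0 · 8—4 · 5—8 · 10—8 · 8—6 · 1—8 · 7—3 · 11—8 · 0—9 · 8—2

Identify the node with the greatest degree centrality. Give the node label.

Degrees — 0:3, 1:1, 2:1, 3:2, 4:1, 5:1, 6:2, 7:2, 8:11, 9:2, 10:1, 11:1.
The maximum is 11, attained only by 8.

8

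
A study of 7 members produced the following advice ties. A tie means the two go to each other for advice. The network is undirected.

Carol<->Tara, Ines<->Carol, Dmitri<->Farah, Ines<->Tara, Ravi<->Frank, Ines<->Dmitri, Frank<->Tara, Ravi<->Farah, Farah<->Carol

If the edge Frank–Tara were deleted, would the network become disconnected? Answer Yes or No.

Even without that edge, Frank still reaches Tara via Frank – Ravi – Farah – Carol – Tara, so the network stays connected. Not a bridge.

No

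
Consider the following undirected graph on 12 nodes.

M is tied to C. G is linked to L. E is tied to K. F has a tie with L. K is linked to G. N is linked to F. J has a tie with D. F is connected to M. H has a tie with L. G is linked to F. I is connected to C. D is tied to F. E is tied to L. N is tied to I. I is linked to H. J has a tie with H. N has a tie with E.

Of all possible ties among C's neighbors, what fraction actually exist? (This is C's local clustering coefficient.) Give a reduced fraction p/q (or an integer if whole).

0

C's neighbors: I and M (k = 2).
Possible neighbor pairs: C(2,2) = 1. Edges among them: none → e = 0.
Clustering(C) = 0/1.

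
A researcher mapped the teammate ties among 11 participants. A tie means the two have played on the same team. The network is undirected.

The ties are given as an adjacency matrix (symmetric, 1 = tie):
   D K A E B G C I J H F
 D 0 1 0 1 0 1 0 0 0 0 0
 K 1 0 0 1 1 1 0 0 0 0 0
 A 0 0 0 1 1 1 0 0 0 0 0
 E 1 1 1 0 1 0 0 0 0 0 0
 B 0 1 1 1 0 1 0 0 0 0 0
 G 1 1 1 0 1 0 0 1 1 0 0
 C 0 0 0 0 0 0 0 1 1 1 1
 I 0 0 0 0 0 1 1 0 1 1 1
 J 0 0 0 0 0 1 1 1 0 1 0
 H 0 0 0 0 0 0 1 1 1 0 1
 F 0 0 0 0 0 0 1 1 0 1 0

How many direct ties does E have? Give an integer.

E is directly tied to A, B, D, and K. That is 4 neighbors, so the degree of E is 4.

4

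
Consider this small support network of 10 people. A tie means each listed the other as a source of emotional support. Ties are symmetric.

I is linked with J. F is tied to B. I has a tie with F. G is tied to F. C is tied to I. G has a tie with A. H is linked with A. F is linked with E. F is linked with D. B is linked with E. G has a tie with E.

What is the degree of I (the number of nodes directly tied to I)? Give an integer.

I is directly tied to C, F, and J. That is 3 neighbors, so the degree of I is 3.

3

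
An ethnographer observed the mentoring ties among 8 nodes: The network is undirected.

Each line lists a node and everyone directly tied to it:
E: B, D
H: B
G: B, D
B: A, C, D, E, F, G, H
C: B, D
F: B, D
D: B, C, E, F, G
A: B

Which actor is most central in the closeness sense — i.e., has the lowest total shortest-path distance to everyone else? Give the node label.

Farness (sum of distances to all others) for each node — A:13, B:7, C:12, D:9, E:12, F:12, G:12, H:13.
The smallest farness is 7, for B, so B has the highest closeness.

B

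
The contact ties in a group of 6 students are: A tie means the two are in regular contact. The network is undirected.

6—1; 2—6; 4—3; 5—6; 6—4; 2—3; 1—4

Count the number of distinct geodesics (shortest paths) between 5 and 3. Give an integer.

2

The shortest distance is 3. The length-3 paths are: 5–6–4–3; 5–6–2–3.
That gives 2 distinct shortest paths.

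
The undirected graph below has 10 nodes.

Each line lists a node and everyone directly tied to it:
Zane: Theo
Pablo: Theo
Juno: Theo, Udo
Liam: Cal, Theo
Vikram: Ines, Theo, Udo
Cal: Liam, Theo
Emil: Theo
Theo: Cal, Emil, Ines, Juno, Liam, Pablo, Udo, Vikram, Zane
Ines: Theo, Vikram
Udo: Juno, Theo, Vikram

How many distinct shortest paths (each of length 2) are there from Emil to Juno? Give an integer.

1

The shortest distance is 2, and the only length-2 path is Emil–Theo–Juno. So there is exactly 1 shortest path.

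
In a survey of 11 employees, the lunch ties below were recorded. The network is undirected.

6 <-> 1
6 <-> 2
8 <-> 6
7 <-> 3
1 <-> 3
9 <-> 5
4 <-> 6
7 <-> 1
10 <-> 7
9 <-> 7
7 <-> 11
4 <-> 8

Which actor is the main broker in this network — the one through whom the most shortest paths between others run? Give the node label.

Unnormalized betweenness of each node: 1:24, 2:0, 3:0, 4:0, 5:0, 6:23, 7:29, 8:0, 9:9, 10:0, 11:0.
7 has the largest value, 29, making it the main broker — the node through which the most shortest paths run.

7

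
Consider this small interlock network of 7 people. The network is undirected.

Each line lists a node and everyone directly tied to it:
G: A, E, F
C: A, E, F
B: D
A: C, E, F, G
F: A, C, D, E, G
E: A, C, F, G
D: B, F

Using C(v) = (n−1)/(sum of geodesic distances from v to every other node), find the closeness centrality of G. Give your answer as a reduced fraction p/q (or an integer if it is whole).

3/5

Distances from G: A:1, B:3, C:2, D:2, E:1, F:1. Sum = 10.
n = 7, so closeness = 6/10 = 3/5.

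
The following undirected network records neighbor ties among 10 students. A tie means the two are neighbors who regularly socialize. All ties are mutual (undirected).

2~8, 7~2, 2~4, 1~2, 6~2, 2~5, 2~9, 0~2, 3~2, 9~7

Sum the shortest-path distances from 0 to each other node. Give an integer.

Distances from 0: 1:2, 2:1, 3:2, 4:2, 5:2, 6:2, 7:2, 8:2, 9:2.
Sum = 2 + 1 + 2 + 2 + 2 + 2 + 2 + 2 + 2 = 17.

17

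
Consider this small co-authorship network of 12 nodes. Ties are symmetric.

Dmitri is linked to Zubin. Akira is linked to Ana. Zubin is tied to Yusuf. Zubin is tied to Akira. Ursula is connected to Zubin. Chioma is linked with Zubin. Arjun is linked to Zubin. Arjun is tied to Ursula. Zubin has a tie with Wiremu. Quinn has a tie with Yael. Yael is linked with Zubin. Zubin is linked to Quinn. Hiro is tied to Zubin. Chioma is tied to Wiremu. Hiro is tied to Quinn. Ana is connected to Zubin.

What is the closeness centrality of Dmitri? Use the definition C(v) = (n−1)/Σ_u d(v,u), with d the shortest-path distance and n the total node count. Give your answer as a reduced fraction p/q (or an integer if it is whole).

11/21

Distances from Dmitri: Akira:2, Ana:2, Arjun:2, Chioma:2, Hiro:2, Quinn:2, Ursula:2, Wiremu:2, Yael:2, Yusuf:2, Zubin:1. Sum = 21.
n = 12, so closeness = 11/21.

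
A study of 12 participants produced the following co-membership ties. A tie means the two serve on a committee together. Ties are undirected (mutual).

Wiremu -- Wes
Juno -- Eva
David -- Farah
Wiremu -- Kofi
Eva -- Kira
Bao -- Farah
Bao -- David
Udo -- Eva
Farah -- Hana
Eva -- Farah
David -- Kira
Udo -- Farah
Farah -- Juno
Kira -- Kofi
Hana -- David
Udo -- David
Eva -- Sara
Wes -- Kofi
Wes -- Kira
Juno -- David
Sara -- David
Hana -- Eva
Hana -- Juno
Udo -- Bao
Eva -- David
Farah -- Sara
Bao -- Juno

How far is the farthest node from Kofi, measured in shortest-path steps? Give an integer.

3

Distances from Kofi: Bao:3, David:2, Eva:2, Farah:3, Hana:3, Juno:3, Kira:1, Sara:3, Udo:3, Wes:1, Wiremu:1.
The largest is 3 (to Farah, Sara, Udo, Juno, Hana, and Bao), so the eccentricity of Kofi is 3.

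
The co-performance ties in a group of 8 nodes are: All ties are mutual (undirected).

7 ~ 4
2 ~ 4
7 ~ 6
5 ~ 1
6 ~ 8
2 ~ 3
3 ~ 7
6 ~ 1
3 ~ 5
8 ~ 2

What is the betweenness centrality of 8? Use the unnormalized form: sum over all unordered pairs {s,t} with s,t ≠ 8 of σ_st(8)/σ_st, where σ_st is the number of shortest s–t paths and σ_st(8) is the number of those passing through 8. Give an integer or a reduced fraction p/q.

3/2

Pairs whose geodesics pass through 8 — 2–6: 1; 2–1: 1/2.
All other pairs contribute 0.
Summing the contributions gives betweenness(8) = 3/2.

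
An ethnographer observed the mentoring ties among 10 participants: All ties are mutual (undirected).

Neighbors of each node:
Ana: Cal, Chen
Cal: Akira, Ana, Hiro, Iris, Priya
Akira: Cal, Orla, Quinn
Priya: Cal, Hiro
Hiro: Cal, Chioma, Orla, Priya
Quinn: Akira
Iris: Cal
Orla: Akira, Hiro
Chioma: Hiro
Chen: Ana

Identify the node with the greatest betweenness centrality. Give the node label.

Unnormalized betweenness of each node: Akira:10, Ana:8, Cal:24, Chen:0, Chioma:0, Hiro:11, Iris:0, Orla:2, Priya:0, Quinn:0.
Cal has the largest value, 24, making it the main broker — the node through which the most shortest paths run.

Cal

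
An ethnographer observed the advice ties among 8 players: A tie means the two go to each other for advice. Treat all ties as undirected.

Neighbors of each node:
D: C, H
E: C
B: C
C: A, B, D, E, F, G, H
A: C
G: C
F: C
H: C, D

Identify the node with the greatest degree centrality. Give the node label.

Degrees — A:1, B:1, C:7, D:2, E:1, F:1, G:1, H:2.
The maximum is 7, attained only by C.

C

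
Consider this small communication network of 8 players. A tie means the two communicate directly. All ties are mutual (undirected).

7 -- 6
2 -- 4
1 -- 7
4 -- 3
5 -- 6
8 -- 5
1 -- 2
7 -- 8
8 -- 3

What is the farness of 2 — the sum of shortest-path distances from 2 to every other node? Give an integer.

16

Distances from 2: 1:1, 3:2, 4:1, 5:4, 6:3, 7:2, 8:3.
Sum = 1 + 2 + 1 + 4 + 3 + 2 + 3 = 16.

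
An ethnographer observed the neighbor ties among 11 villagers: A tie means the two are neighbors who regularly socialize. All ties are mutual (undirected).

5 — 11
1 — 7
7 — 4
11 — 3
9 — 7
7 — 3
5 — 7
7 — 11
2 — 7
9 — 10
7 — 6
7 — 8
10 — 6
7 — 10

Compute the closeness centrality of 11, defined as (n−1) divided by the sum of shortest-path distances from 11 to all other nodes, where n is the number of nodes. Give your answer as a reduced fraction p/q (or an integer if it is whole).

Distances from 11: 1:2, 2:2, 3:1, 4:2, 5:1, 6:2, 7:1, 8:2, 9:2, 10:2. Sum = 17.
n = 11, so closeness = 10/17.

10/17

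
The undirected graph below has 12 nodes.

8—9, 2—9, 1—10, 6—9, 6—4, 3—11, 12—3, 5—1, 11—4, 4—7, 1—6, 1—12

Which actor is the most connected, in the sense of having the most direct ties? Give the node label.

Degrees — 1:4, 2:1, 3:2, 4:3, 5:1, 6:3, 7:1, 8:1, 9:3, 10:1, 11:2, 12:2.
The maximum is 4, attained only by 1.

1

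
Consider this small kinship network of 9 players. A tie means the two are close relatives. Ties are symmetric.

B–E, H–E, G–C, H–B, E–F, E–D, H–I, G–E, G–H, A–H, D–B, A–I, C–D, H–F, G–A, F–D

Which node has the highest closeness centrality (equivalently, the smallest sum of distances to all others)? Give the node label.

H

Farness (sum of distances to all others) for each node — A:14, B:13, C:15, D:14, E:11, F:13, G:12, H:10, I:16.
The smallest farness is 10, for H, so H has the highest closeness.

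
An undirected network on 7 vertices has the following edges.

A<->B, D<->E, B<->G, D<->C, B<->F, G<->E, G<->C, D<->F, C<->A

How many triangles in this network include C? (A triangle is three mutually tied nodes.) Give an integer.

C's neighbors are A, D, and G, but none of them are tied to each other, so no triangle contains C.

0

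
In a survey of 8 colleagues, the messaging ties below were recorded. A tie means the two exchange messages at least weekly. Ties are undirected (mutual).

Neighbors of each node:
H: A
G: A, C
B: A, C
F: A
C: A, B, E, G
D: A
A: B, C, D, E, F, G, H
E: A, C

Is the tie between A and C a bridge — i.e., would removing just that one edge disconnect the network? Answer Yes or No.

No

Even without that edge, A still reaches C via A – E – C, so the network stays connected. Not a bridge.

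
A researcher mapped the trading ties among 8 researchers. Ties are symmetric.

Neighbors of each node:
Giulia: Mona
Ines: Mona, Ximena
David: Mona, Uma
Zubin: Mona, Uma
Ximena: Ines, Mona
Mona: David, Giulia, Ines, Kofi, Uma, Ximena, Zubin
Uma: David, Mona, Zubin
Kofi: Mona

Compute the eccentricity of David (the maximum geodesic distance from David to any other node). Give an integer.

Distances from David: Giulia:2, Ines:2, Kofi:2, Mona:1, Uma:1, Ximena:2, Zubin:2.
The largest is 2 (to Zubin, Ximena, Ines, Giulia, and Kofi), so the eccentricity of David is 2.

2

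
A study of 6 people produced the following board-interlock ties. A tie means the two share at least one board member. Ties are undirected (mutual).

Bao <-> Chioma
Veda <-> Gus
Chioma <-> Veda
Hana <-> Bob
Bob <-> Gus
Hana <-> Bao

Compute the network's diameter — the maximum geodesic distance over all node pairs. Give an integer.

Eccentricity of each node (its greatest distance to any other): Bao:3, Bob:3, Chioma:3, Gus:3, Hana:3, Veda:3.
The maximum eccentricity is 3, realized for instance by the pair Bob–Chioma via Bob – Hana – Bao – Chioma. So the diameter is 3.

3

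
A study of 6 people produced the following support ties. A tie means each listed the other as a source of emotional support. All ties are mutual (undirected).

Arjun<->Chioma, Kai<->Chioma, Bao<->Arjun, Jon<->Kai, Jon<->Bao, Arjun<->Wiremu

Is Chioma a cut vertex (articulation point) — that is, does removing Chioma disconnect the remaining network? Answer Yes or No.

No

Even without Chioma, every remaining node can still reach every other (the residual graph is connected), so Chioma is not a cut vertex.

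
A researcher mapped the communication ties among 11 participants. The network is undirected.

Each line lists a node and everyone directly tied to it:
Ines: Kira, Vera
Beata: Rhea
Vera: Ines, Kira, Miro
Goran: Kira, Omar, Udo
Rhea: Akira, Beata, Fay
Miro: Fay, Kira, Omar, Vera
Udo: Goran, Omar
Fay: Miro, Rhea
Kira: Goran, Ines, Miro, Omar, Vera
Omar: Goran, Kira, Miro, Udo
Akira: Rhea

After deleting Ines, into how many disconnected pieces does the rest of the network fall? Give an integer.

1

Ines's neighbors (Kira and Vera) remain reachable from one another through other ties, so the rest of the network stays in one piece.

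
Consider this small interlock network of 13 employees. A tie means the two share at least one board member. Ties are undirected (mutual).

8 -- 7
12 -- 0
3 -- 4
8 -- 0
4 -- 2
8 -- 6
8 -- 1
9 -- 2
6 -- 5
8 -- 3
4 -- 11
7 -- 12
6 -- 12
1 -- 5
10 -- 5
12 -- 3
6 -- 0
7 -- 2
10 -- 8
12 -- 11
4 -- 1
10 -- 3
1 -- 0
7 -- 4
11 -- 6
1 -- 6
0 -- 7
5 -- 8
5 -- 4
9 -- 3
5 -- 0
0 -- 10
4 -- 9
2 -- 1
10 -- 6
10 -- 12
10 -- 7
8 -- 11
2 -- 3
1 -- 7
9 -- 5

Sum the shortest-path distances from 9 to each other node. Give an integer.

Distances from 9: 0:2, 1:2, 2:1, 3:1, 4:1, 5:1, 6:2, 7:2, 8:2, 10:2, 11:2, 12:2.
Sum = 2 + 2 + 1 + 1 + 1 + 1 + 2 + 2 + 2 + 2 + 2 + 2 = 20.

20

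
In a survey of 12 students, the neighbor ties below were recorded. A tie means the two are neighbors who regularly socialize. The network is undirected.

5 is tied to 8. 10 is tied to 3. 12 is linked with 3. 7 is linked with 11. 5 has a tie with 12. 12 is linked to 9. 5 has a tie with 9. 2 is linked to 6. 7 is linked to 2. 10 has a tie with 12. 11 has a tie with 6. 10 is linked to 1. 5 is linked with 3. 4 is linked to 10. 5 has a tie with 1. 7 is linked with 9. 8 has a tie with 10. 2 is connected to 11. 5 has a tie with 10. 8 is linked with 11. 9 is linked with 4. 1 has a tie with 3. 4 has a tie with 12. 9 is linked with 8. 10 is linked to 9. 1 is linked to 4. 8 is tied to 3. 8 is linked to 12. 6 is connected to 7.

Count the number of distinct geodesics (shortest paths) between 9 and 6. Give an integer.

1

The shortest distance is 2, and the only length-2 path is 9–7–6. So there is exactly 1 shortest path.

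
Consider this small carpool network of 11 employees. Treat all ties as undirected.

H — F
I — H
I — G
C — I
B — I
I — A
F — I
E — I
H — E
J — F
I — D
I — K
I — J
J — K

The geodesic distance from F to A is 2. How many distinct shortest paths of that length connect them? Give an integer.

1

The shortest distance is 2, and the only length-2 path is F–I–A. So there is exactly 1 shortest path.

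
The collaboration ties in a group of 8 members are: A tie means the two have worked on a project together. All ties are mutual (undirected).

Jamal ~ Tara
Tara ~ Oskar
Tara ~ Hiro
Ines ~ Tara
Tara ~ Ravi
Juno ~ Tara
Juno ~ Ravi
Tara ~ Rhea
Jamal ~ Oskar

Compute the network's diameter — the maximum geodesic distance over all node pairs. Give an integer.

2

Eccentricity of each node (its greatest distance to any other): Hiro:2, Ines:2, Jamal:2, Juno:2, Oskar:2, Ravi:2, Rhea:2, Tara:1.
The maximum eccentricity is 2, realized for instance by the pair Ines–Jamal via Ines – Tara – Jamal. So the diameter is 2.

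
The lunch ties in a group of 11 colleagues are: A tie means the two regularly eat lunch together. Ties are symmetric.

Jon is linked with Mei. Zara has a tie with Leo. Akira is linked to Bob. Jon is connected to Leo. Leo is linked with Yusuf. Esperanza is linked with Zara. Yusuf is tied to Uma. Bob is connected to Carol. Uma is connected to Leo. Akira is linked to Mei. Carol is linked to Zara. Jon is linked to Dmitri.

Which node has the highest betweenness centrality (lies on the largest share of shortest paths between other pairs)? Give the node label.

Leo

Unnormalized betweenness of each node: Akira:4, Bob:4, Carol:7, Dmitri:0, Esperanza:0, Jon:17, Leo:24, Mei:7, Uma:0, Yusuf:0, Zara:17.
Leo has the largest value, 24, making it the main broker — the node through which the most shortest paths run.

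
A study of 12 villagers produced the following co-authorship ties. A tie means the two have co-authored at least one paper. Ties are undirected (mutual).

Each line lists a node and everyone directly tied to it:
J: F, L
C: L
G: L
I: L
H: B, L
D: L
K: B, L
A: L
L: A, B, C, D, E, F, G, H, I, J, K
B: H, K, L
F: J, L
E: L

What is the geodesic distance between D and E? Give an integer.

One shortest route is D – L – E, which uses 2 edges, and D and E are not directly tied, so nothing shorter exists. So d(D,E) = 2.

2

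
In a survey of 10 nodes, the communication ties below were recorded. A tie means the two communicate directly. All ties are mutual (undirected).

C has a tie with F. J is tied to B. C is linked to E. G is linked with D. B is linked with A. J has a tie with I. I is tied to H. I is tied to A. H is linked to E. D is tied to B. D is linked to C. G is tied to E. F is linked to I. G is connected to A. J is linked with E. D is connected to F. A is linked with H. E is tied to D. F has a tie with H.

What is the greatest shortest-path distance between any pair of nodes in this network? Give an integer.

3

Eccentricity of each node (its greatest distance to any other): A:3, B:2, C:3, D:2, E:2, F:2, G:2, H:2, I:2, J:2.
The maximum eccentricity is 3, realized for instance by the pair A–C via A – G – E – C. So the diameter is 3.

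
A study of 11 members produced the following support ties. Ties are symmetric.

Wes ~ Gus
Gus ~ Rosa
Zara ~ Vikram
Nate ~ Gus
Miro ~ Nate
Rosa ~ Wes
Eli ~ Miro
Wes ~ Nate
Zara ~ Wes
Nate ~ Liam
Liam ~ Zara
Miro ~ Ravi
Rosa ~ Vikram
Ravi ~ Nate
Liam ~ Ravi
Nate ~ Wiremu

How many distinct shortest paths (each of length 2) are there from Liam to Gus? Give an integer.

1

The shortest distance is 2, and the only length-2 path is Liam–Nate–Gus. So there is exactly 1 shortest path.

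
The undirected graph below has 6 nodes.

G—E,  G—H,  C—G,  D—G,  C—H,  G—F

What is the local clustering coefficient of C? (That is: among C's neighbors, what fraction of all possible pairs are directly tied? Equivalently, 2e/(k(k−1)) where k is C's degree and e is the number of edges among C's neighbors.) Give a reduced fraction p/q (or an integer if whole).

C's neighbors: G and H (k = 2).
Possible neighbor pairs: C(2,2) = 1. Edges among them: G–H → e = 1.
Clustering(C) = 1/1.

1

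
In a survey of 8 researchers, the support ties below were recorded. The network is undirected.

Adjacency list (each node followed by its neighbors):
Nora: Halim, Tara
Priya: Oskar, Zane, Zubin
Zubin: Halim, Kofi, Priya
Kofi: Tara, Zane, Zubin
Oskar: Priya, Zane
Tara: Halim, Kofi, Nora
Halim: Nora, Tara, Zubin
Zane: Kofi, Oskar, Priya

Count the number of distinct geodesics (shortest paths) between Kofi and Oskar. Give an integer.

The shortest distance is 2, and the only length-2 path is Kofi–Zane–Oskar. So there is exactly 1 shortest path.

1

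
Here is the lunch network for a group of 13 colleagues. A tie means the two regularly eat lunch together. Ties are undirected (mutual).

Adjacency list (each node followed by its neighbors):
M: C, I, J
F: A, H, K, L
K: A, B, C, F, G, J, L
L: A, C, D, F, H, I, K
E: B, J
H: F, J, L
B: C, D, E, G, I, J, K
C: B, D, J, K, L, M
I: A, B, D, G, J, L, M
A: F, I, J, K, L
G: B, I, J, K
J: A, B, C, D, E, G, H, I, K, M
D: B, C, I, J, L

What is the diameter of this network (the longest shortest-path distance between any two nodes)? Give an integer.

3

Eccentricity of each node (its greatest distance to any other): A:2, B:2, C:2, D:2, E:3, F:3, G:2, H:2, I:2, J:2, K:2, L:3, M:3.
The maximum eccentricity is 3, realized for instance by the pair L–E via L – C – B – E. So the diameter is 3.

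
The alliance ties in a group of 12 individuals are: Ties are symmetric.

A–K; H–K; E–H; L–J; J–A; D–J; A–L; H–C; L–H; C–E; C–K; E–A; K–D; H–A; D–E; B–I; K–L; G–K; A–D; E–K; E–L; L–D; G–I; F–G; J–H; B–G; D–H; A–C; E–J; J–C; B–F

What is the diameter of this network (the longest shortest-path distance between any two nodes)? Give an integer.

Eccentricity of each node (its greatest distance to any other): A:3, B:4, C:3, D:3, E:3, F:4, G:3, H:3, I:4, J:4, K:2, L:3.
The maximum eccentricity is 4, realized for instance by the pair B–J via B – G – K – L – J. So the diameter is 4.

4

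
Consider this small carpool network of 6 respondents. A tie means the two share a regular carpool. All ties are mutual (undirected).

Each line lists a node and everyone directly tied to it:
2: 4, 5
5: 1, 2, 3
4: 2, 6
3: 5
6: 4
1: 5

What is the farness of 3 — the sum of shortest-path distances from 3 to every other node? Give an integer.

12

Distances from 3: 1:2, 2:2, 4:3, 5:1, 6:4.
Sum = 2 + 2 + 3 + 1 + 4 = 12.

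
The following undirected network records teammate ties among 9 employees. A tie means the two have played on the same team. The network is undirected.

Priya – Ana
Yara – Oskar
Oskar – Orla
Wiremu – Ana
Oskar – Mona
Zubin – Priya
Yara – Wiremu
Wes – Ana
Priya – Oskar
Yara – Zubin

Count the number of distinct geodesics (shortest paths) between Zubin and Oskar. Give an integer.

The shortest distance is 2. The length-2 paths are: Zubin–Yara–Oskar; Zubin–Priya–Oskar.
That gives 2 distinct shortest paths.

2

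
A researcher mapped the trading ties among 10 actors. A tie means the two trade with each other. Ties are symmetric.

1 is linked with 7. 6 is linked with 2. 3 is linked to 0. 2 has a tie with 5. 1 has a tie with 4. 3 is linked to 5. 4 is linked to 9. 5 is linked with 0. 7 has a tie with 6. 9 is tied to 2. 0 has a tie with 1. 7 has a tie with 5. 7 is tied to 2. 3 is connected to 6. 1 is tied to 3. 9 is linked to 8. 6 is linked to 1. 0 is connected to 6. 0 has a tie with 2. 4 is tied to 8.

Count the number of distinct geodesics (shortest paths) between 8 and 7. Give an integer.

2

The shortest distance is 3. The length-3 paths are: 8–9–2–7; 8–4–1–7.
That gives 2 distinct shortest paths.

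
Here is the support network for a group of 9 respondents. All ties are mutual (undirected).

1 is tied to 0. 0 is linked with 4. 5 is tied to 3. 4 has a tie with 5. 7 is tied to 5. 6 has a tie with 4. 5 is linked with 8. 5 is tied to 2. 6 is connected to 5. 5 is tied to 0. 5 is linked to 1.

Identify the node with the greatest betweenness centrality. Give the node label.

5

Unnormalized betweenness of each node: 0:1/2, 1:0, 2:0, 3:0, 4:1/2, 5:24, 6:0, 7:0, 8:0.
5 has the largest value, 24, making it the main broker — the node through which the most shortest paths run.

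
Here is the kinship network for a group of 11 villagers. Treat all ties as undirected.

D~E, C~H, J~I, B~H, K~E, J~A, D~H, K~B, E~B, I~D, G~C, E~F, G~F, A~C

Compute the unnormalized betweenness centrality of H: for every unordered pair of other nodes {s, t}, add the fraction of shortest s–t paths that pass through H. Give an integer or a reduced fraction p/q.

61/6

Pairs whose geodesics pass through H — G–I: 1/3; G–D: 1/2; G–B: 1/2; C–I: 1/2; C–D: 1; C–B: 1; C–K: 1; C–E: 2/3; A–D: 1/2; A–B: 1; A–K: 1; A–E: 2/4; J–B: 2/3; I–B: 1/2 … (+1 more pairs).
All other pairs contribute 0.
Summing the contributions gives betweenness(H) = 61/6.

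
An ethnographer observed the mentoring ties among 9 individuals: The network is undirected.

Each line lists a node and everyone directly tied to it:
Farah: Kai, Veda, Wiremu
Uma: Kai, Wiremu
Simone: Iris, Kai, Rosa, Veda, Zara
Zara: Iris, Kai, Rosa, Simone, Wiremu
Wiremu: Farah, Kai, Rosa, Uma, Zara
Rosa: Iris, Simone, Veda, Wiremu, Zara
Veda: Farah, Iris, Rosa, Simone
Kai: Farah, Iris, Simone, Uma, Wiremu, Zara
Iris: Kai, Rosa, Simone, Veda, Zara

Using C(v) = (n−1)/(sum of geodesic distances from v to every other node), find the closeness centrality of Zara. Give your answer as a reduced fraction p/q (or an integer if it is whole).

8/11

Distances from Zara: Farah:2, Iris:1, Kai:1, Rosa:1, Simone:1, Uma:2, Veda:2, Wiremu:1. Sum = 11.
n = 9, so closeness = 8/11.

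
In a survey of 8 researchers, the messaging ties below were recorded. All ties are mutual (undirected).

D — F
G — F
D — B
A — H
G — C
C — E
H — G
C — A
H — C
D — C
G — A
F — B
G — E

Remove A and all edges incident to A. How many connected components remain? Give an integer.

A's neighbors (C, G, and H) remain reachable from one another through other ties, so the rest of the network stays in one piece.

1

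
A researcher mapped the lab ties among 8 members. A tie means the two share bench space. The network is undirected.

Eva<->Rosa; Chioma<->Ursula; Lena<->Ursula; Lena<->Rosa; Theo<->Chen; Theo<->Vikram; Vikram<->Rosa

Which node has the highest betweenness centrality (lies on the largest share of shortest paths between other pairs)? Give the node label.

Rosa

Unnormalized betweenness of each node: Chen:0, Chioma:0, Eva:0, Lena:10, Rosa:15, Theo:6, Ursula:6, Vikram:10.
Rosa has the largest value, 15, making it the main broker — the node through which the most shortest paths run.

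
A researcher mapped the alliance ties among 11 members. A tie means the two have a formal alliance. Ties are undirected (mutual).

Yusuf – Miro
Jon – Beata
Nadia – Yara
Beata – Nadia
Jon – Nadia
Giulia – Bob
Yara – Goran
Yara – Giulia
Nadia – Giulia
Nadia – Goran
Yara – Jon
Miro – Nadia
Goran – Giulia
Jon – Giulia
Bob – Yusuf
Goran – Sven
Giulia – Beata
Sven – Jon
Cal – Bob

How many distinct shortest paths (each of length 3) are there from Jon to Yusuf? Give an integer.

2

The shortest distance is 3. The length-3 paths are: Jon–Giulia–Bob–Yusuf; Jon–Nadia–Miro–Yusuf.
That gives 2 distinct shortest paths.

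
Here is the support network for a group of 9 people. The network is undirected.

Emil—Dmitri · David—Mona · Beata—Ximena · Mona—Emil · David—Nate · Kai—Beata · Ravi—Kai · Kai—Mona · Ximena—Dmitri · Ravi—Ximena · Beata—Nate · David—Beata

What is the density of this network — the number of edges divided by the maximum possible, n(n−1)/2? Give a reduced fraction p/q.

There are 12 edges and 9 nodes, so the maximum possible is C(9,2) = 36.
Density = 12/36 = 1/3.

1/3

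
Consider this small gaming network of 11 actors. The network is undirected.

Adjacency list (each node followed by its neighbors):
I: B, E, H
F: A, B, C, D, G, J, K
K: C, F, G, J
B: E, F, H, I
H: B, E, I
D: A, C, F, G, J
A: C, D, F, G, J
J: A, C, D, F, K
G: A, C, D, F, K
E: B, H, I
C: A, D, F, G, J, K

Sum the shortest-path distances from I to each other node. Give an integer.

23

Distances from I: A:3, B:1, C:3, D:3, E:1, F:2, G:3, H:1, J:3, K:3.
Sum = 3 + 1 + 3 + 3 + 1 + 2 + 3 + 1 + 3 + 3 = 23.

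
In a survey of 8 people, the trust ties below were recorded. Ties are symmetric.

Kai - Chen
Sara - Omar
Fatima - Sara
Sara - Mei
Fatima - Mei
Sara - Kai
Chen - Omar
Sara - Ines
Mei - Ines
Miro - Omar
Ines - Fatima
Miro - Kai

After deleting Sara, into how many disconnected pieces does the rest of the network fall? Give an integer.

2

Without Sara, the remaining ties split the others into: {Chen, Kai, Miro, Omar}; {Fatima, Ines, Mei}.
That's 2 separate components.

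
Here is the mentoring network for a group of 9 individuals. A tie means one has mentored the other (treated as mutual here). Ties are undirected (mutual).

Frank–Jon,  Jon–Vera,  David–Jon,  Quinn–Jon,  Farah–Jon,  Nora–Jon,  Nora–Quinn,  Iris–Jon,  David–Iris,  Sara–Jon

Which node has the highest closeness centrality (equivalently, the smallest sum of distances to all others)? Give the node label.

Jon

Farness (sum of distances to all others) for each node — David:14, Farah:15, Frank:15, Iris:14, Jon:8, Nora:14, Quinn:14, Sara:15, Vera:15.
The smallest farness is 8, for Jon, so Jon has the highest closeness.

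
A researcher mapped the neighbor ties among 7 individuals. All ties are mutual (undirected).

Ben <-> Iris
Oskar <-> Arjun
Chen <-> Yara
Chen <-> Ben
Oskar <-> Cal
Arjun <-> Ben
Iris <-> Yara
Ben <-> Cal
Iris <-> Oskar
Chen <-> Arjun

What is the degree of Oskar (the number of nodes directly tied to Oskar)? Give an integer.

Oskar is directly tied to Arjun, Cal, and Iris. That is 3 neighbors, so the degree of Oskar is 3.

3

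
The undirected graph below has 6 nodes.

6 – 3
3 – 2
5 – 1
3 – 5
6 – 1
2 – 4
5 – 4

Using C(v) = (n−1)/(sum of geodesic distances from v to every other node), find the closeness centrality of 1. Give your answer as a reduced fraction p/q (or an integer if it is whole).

Distances from 1: 2:3, 3:2, 4:2, 5:1, 6:1. Sum = 9.
n = 6, so closeness = 5/9.

5/9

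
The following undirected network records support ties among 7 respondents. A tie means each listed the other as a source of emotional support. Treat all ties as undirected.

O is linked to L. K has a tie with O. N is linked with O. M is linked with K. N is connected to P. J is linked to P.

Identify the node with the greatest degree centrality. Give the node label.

Degrees — J:1, K:2, L:1, M:1, N:2, O:3, P:2.
The maximum is 3, attained only by O.

O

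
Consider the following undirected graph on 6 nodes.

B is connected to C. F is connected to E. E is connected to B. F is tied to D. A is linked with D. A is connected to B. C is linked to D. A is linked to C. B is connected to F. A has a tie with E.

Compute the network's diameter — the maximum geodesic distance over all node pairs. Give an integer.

Eccentricity of each node (its greatest distance to any other): A:2, B:2, C:2, D:2, E:2, F:2.
The maximum eccentricity is 2, realized for instance by the pair E–C via E – B – C. So the diameter is 2.

2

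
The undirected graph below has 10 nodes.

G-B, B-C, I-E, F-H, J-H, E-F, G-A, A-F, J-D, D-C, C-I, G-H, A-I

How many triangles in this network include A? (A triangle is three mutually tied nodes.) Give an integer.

A's neighbors are F, G, and I, but none of them are tied to each other, so no triangle contains A.

0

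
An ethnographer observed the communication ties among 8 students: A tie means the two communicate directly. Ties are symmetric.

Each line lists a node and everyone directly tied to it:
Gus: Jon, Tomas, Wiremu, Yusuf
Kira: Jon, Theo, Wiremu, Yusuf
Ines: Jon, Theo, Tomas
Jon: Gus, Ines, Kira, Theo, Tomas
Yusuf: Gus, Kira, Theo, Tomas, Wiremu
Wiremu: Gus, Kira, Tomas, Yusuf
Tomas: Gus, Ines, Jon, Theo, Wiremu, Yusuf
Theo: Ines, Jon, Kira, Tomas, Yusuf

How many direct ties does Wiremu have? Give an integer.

4

Wiremu is directly tied to Gus, Kira, Tomas, and Yusuf. That is 4 neighbors, so the degree of Wiremu is 4.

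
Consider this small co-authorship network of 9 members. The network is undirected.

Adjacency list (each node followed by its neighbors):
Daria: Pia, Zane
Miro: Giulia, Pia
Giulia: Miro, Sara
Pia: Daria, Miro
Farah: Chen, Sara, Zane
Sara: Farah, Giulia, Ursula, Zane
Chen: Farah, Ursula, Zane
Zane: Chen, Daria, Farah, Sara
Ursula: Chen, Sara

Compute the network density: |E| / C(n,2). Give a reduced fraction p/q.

1/3

There are 12 edges and 9 nodes, so the maximum possible is C(9,2) = 36.
Density = 12/36 = 1/3.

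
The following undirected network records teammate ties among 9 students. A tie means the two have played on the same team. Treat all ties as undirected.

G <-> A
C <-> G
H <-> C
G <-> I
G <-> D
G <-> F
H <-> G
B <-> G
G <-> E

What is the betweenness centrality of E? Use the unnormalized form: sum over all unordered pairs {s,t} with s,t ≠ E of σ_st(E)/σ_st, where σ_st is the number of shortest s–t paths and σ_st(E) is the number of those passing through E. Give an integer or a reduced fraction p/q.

No shortest path between any pair of other nodes passes through E.
Summing the contributions gives betweenness(E) = 0.

0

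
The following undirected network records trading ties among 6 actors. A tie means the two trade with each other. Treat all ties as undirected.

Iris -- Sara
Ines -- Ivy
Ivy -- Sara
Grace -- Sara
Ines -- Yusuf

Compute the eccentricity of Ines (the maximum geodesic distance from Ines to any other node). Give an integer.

Distances from Ines: Grace:3, Iris:3, Ivy:1, Sara:2, Yusuf:1.
The largest is 3 (to Iris and Grace), so the eccentricity of Ines is 3.

3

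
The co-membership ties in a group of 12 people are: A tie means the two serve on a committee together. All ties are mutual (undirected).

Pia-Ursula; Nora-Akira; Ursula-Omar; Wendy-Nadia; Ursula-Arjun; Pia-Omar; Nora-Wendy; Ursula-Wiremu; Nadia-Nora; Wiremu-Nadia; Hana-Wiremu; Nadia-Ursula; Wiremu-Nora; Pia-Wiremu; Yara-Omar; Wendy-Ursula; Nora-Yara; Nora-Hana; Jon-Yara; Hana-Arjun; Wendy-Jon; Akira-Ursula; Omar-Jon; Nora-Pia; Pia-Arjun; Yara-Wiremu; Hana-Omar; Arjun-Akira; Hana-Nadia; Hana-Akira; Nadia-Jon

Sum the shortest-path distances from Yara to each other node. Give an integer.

Distances from Yara: Akira:2, Arjun:3, Hana:2, Jon:1, Nadia:2, Nora:1, Omar:1, Pia:2, Ursula:2, Wendy:2, Wiremu:1.
Sum = 2 + 3 + 2 + 1 + 2 + 1 + 1 + 2 + 2 + 2 + 1 = 19.

19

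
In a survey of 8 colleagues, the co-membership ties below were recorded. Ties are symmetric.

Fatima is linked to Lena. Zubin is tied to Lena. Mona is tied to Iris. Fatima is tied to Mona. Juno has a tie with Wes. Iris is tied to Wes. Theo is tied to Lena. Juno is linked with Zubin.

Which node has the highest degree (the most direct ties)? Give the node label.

Degrees — Fatima:2, Iris:2, Juno:2, Lena:3, Mona:2, Theo:1, Wes:2, Zubin:2.
The maximum is 3, attained only by Lena.

Lena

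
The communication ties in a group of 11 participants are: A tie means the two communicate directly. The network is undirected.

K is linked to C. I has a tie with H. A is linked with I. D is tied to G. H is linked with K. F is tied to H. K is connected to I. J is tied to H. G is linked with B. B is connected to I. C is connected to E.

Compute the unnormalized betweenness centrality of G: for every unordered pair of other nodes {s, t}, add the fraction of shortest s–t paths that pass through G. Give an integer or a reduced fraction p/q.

Pairs whose geodesics pass through G — D–A: 1; D–E: 1; D–J: 1; D–C: 1; D–B: 1; D–H: 1; D–I: 1; D–F: 1; D–K: 1.
All other pairs contribute 0.
Summing the contributions gives betweenness(G) = 9.

9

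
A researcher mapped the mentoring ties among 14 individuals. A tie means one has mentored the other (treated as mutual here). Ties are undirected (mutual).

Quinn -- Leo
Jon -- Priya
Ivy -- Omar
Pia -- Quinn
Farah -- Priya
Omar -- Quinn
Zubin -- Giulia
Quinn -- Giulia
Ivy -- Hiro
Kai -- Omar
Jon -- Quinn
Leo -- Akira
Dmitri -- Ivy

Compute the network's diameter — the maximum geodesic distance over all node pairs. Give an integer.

6

Eccentricity of each node (its greatest distance to any other): Akira:5, Dmitri:6, Farah:6, Giulia:4, Hiro:6, Ivy:5, Jon:4, Kai:5, Leo:4, Omar:4, Pia:4, Priya:5, Quinn:3, Zubin:5.
The maximum eccentricity is 6, realized for instance by the pair Hiro–Farah via Hiro – Ivy – Omar – Quinn – Jon – Priya – Farah. So the diameter is 6.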